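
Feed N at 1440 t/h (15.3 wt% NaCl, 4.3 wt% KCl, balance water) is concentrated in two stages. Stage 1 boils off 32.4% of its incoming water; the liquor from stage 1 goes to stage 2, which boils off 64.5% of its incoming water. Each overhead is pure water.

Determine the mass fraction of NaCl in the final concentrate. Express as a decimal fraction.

water in feed = 1440×0.804 = 1157.8 t/h.
After stage 1: water left = (1−0.324)×1157.8 = 782.65; stream total = 1064.9 t/h.
After stage 2: water left = (1−0.645)×782.65 = 277.84; final concentrate = 560.08 t/h.
NaCl fraction = 220.32/560.08 = 0.393.

0.393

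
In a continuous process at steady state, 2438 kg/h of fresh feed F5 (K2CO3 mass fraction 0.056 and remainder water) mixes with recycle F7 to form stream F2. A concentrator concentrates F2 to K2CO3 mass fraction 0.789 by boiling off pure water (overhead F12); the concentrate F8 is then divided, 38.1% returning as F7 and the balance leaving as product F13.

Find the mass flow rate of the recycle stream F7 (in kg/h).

Overall K2CO3 balance (none leaves overhead): K2CO3 in fresh feed = K2CO3 in product, i.e. 2438×0.056 = (1−0.381)·F8·0.789.
F8 = 136.53/(0.789×0.619) = 279.55 kg/h.
Recycle F7 = 0.381×279.55 = 106.51 kg/h.

106.5 kg/h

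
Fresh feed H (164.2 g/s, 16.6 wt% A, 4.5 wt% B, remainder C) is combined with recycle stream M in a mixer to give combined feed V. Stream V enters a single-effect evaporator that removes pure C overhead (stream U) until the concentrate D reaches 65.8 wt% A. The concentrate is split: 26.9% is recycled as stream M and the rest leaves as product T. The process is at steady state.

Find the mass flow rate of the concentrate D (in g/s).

Overall A balance (none leaves overhead): A in fresh feed = A in product, i.e. 164.2×0.166 = (1−0.269)·D·0.658.
D = 27.257/(0.658×0.731) = 56.668 g/s.

56.67 g/s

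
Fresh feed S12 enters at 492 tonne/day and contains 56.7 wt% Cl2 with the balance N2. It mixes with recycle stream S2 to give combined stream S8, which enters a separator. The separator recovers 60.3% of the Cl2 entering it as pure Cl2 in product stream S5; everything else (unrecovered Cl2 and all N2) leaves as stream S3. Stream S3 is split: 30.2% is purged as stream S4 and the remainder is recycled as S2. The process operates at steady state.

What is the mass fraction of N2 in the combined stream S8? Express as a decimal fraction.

0.646

N2 enters only via S12 and leaves only via the purge: 492×0.433 = 0.302×(N2 in S3), and the separator passes all N2, so N2 in S8 = N2 in S3 = 705.42 tonne/day.
Cl2 in S8: m_A = 492×0.567 + (1−0.302)·(1−0.603)·m_A, so m_A = 278.96/0.7229 = 385.9 tonne/day.
S8 = 385.9 + 705.42 = 1091.3 tonne/day.
N2 fraction in S8 = 705.42/1091.3 = 0.646.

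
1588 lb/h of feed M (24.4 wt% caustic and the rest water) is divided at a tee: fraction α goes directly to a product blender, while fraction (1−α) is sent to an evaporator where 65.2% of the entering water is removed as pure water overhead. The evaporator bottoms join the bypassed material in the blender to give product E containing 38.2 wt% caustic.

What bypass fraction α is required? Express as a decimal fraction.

0.267

All 1588×0.244 = 387.47 lb/h of caustic reaches E, so E = 387.47/0.382 = 1014.3 lb/h and vapour = 573.68 lb/h.
The evaporator receives (1−α)·1588 of feed at 0.756 water and removes 0.652 of that water:
0.652×0.756×(1−α)×1588 = 573.68
(1−α) = 573.68/782.74 = 0.7329;  α = 0.2671.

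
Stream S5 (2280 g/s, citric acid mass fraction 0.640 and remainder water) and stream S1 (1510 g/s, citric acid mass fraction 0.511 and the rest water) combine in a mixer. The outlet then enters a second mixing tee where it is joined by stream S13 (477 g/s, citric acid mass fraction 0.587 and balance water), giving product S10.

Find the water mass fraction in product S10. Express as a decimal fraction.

0.412

Overall, product flow = 4267 g/s.
water in = 2280×0.360 + 1510×0.489 + 477×0.413 = 1756.2 g/s.
water fraction in S10 = 0.412.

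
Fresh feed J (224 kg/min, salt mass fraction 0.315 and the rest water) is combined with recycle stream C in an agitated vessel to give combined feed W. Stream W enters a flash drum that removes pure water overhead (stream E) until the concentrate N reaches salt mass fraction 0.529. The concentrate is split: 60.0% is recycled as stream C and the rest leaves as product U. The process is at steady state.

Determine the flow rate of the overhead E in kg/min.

Overall salt balance (none leaves overhead): salt in fresh feed = salt in product, i.e. 224×0.315 = (1−0.600)·N·0.529.
N = 70.56/(0.529×0.400) = 333.46 kg/min.
Recycle C = 0.600×333.46 = 200.08 kg/min.
Combined feed W = 224 + 200.08 = 424.08 kg/min.
Overhead E = W − N = 424.08 − 333.46 = 90.616 kg/min.

90.62 kg/min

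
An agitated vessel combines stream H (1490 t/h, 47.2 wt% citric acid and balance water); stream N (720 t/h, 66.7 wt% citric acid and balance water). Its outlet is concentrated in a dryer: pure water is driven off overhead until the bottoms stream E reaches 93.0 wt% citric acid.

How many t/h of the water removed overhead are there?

citric acid entering = 1490×0.472 + 720×0.667 = 1183.5 t/h.
All citric acid reports to E, so E = 1183.5/0.930 = 1272.6 t/h.
Total feed = 2210 t/h; overhead = 2210 − 1272.6 = 937.4 t/h.

937.4 t/h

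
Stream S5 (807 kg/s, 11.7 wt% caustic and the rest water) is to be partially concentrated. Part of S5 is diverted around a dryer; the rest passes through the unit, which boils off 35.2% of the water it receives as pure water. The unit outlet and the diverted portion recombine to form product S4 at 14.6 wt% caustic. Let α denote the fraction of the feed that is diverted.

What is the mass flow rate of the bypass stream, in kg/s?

291.3 kg/s

All 807×0.117 = 94.419 kg/s of caustic reaches S4, so S4 = 94.419/0.146 = 646.71 kg/s and vapour = 160.29 kg/s.
The evaporator receives (1−α)·807 of feed at 0.883 water and removes 0.352 of that water:
0.352×0.883×(1−α)×807 = 160.29
(1−α) = 160.29/250.83 = 0.6391;  α = 0.3609.
Bypass flow = 0.3609×807 = 291.28 kg/s.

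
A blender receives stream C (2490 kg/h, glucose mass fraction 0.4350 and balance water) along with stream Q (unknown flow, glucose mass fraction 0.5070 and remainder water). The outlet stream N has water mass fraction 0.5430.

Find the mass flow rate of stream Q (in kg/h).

1096 kg/h

Let Q be the unknown flow. Total out = 2490 + Q.
water balance: 1406.8 + 0.493·Q = 0.543·(2490 + Q)
(0.493 − 0.543)·Q = 0.543×2490 − 1406.8 = -54.78
Q = -54.78 / -0.050 = 1095.6 kg/h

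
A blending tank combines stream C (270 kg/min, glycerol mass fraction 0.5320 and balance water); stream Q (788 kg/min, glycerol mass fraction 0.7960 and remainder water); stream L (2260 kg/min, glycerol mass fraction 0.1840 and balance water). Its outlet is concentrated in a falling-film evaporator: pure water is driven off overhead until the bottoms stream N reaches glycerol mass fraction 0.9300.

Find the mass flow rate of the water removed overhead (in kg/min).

glycerol entering = 270×0.532 + 788×0.796 + 2260×0.184 = 1186.7 kg/min.
All glycerol reports to N, so N = 1186.7/0.930 = 1276.1 kg/min.
Total feed = 3318 kg/min; overhead = 3318 − 1276.1 = 2041.9 kg/min.

2042 kg/min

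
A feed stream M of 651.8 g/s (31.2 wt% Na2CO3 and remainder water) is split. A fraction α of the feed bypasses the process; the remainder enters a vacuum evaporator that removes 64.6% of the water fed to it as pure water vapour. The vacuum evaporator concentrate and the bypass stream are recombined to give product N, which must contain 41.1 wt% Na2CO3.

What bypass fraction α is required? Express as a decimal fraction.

All 651.8×0.312 = 203.36 g/s of Na2CO3 reaches N, so N = 203.36/0.411 = 494.8 g/s and vapour = 157 g/s.
The evaporator receives (1−α)·651.8 of feed at 0.688 water and removes 0.646 of that water:
0.646×0.688×(1−α)×651.8 = 157
(1−α) = 157/289.69 = 0.5420;  α = 0.4580.

0.458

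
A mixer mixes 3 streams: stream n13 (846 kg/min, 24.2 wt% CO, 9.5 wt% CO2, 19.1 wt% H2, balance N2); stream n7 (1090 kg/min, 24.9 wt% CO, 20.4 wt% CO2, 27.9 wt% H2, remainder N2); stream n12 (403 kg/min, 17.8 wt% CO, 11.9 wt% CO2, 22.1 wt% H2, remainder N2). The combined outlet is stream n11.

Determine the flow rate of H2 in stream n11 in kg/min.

554.8 kg/min

H2 out = H2 in = 846×0.191 + 1090×0.279 + 403×0.221 = 554.76 kg/min.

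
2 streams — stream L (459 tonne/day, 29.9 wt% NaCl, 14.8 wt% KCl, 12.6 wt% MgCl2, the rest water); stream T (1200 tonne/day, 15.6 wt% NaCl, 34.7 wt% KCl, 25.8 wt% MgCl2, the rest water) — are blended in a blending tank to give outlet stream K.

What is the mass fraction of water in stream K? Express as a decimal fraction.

Total flow out = 459 + 1200 = 1659 tonne/day.
water in = 459×0.427 + 1200×0.239 = 482.79 tonne/day.
water mass fraction in K = 482.79/1659 = 0.291.

0.291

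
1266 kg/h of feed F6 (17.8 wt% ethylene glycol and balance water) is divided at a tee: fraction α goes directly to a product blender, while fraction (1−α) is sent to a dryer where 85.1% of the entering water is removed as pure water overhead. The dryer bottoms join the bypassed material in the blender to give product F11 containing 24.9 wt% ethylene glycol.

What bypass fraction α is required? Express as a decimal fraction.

All 1266×0.178 = 225.35 kg/h of ethylene glycol reaches F11, so F11 = 225.35/0.249 = 905.01 kg/h and vapour = 360.99 kg/h.
The evaporator receives (1−α)·1266 of feed at 0.822 water and removes 0.851 of that water:
0.851×0.822×(1−α)×1266 = 360.99
(1−α) = 360.99/885.59 = 0.4076;  α = 0.5924.

0.592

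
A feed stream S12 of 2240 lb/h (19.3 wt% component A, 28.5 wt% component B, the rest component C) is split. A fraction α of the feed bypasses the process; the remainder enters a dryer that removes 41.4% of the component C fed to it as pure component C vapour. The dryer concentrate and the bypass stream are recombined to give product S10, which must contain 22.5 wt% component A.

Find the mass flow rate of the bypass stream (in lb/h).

All 2240×0.193 = 432.32 lb/h of component A reaches S10, so S10 = 432.32/0.225 = 1921.4 lb/h and vapour = 318.58 lb/h.
The evaporator receives (1−α)·2240 of feed at 0.522 component C and removes 0.414 of that component C:
0.414×0.522×(1−α)×2240 = 318.58
(1−α) = 318.58/484.08 = 0.6581;  α = 0.3419.
Bypass flow = 0.3419×2240 = 765.84 lb/h.

765.8 lb/h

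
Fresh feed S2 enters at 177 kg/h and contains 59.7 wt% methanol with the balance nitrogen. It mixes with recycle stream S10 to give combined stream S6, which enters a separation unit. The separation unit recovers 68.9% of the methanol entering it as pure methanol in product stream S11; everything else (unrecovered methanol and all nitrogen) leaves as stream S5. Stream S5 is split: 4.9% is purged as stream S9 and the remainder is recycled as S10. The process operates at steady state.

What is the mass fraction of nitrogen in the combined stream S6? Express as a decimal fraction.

0.907

nitrogen enters only via S2 and leaves only via the purge: 177×0.403 = 0.049×(nitrogen in S5), and the separation unit passes all nitrogen, so nitrogen in S6 = nitrogen in S5 = 1455.7 kg/h.
methanol in S6: m_A = 177×0.597 + (1−0.049)·(1−0.689)·m_A, so m_A = 105.67/0.7042 = 150.05 kg/h.
S6 = 150.05 + 1455.7 = 1605.8 kg/h.
nitrogen fraction in S6 = 1455.7/1605.8 = 0.907.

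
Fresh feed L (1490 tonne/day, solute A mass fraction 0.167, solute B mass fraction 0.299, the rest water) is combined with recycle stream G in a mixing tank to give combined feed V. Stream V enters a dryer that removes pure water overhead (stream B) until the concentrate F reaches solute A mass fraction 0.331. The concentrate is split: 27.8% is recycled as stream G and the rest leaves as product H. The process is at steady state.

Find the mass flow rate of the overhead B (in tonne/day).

Overall solute A balance (none leaves overhead): solute A in fresh feed = solute A in product, i.e. 1490×0.167 = (1−0.278)·F·0.331.
F = 248.83/(0.331×0.722) = 1041.2 tonne/day.
Recycle G = 0.278×1041.2 = 289.46 tonne/day.
Combined feed V = 1490 + 289.46 = 1779.5 tonne/day.
Overhead B = V − F = 1779.5 − 1041.2 = 738.25 tonne/day.

738.2 tonne/day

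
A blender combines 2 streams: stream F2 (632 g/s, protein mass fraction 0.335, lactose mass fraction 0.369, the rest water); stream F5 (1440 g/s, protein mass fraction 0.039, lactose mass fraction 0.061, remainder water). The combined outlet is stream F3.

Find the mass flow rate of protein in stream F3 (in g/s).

protein out = protein in = 632×0.335 + 1440×0.039 = 267.88 g/s.

267.9 g/s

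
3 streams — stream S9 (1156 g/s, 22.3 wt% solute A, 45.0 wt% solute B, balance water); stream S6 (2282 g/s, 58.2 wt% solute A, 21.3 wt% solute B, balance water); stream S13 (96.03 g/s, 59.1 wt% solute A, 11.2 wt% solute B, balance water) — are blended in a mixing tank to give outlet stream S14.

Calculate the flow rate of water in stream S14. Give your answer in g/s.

874.3 g/s

water out = water in = 1156×0.327 + 2282×0.205 + 96.03×0.297 = 874.34 g/s.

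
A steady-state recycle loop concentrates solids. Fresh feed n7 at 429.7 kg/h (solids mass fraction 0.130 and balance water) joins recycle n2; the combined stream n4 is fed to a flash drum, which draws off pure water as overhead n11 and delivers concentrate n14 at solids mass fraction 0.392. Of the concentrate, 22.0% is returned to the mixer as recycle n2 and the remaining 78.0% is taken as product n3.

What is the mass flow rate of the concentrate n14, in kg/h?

182.7 kg/h

Overall solids balance (none leaves overhead): solids in fresh feed = solids in product, i.e. 429.7×0.130 = (1−0.220)·n14·0.392.
n14 = 55.861/(0.392×0.780) = 182.7 kg/h.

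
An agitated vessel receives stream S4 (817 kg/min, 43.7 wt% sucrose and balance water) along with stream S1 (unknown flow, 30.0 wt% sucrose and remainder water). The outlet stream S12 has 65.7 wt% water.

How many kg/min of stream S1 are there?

1786 kg/min

Let S1 be the unknown flow. Total out = 817 + S1.
water balance: 459.97 + 0.700·S1 = 0.657·(817 + S1)
(0.700 − 0.657)·S1 = 0.657×817 − 459.97 = 76.798
S1 = 76.798 / 0.043 = 1786 kg/min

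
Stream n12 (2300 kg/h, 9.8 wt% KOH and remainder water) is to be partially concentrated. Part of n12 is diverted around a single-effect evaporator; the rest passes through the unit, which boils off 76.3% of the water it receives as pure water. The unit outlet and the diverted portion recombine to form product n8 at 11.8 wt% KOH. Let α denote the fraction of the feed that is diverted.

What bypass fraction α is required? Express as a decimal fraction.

All 2300×0.098 = 225.4 kg/h of KOH reaches n8, so n8 = 225.4/0.118 = 1910.2 kg/h and vapour = 389.83 kg/h.
The evaporator receives (1−α)·2300 of feed at 0.902 water and removes 0.763 of that water:
0.763×0.902×(1−α)×2300 = 389.83
(1−α) = 389.83/1582.9 = 0.2463;  α = 0.7537.

0.754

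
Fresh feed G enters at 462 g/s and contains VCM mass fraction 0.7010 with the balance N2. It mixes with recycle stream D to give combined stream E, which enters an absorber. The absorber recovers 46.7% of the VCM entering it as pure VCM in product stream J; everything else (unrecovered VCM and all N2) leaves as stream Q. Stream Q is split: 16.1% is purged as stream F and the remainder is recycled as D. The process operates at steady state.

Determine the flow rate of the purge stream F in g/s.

188.4 g/s

N2 enters only via G and leaves only via the purge: 462×0.299 = 0.161×(N2 in Q), and the absorber passes all N2, so N2 in E = N2 in Q = 858 g/s.
VCM in E: m_A = 462×0.701 + (1−0.161)·(1−0.467)·m_A, so m_A = 323.86/0.5528 = 585.84 g/s.
Q = (1−0.467)×585.84 + 858 = 1170.3 g/s.
Purge F = 0.161×1170.3 = 188.41 g/s.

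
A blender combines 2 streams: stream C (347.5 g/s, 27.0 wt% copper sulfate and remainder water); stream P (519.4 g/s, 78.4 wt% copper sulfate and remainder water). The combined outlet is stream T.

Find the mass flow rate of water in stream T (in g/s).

365.9 g/s

water out = water in = 347.5×0.730 + 519.4×0.216 = 365.87 g/s.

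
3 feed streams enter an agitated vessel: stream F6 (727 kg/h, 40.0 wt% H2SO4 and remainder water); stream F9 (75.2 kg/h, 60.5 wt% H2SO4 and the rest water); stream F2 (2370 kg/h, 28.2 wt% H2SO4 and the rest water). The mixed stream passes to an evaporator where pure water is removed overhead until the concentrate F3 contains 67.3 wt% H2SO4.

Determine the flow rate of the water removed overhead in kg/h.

H2SO4 entering = 727×0.400 + 75.2×0.605 + 2370×0.282 = 1004.6 kg/h.
All H2SO4 reports to F3, so F3 = 1004.6/0.673 = 1492.8 kg/h.
Total feed = 3172.2 kg/h; overhead = 3172.2 − 1492.8 = 1679.4 kg/h.

1679 kg/h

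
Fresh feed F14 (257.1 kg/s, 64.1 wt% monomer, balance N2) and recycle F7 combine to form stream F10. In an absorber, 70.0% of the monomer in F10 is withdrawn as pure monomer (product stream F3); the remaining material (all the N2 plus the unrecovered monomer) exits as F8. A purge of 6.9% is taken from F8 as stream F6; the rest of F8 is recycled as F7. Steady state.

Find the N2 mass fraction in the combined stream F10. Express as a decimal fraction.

0.8540

N2 enters only via F14 and leaves only via the purge: 257.1×0.359 = 0.069×(N2 in F8), and the absorber passes all N2, so N2 in F10 = N2 in F8 = 1337.7 kg/s.
monomer in F10: m_A = 257.1×0.641 + (1−0.069)·(1−0.700)·m_A, so m_A = 164.8/0.7207 = 228.67 kg/s.
F10 = 228.67 + 1337.7 = 1566.3 kg/s.
N2 fraction in F10 = 1337.7/1566.3 = 0.8540.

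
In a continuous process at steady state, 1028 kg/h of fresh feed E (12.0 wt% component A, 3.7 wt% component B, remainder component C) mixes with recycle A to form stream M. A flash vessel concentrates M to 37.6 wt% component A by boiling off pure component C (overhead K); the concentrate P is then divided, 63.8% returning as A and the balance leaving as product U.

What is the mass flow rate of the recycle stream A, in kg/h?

Overall component A balance (none leaves overhead): component A in fresh feed = component A in product, i.e. 1028×0.120 = (1−0.638)·P·0.376.
P = 123.36/(0.376×0.362) = 906.31 kg/h.
Recycle A = 0.638×906.31 = 578.23 kg/h.

578.2 kg/h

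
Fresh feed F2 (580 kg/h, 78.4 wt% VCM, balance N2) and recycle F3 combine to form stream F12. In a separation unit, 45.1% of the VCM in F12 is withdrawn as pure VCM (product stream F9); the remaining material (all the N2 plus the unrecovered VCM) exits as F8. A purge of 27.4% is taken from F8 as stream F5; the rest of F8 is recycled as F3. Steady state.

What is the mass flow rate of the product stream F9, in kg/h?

341 kg/h

VCM in F12: m_A = 580×0.784 + (1−0.274)·(1−0.451)·m_A, so m_A = 454.72/0.6014 = 756.07 kg/h.
Product F9 = 0.451×756.07 = 340.99 kg/h.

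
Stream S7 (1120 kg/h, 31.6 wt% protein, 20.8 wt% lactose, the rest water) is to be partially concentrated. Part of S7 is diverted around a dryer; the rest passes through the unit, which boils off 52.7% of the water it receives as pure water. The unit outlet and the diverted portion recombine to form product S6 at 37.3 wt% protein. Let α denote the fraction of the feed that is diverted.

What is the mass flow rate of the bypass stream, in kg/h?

437.7 kg/h

All 1120×0.316 = 353.92 kg/h of protein reaches S6, so S6 = 353.92/0.373 = 948.85 kg/h and vapour = 171.15 kg/h.
The evaporator receives (1−α)·1120 of feed at 0.476 water and removes 0.527 of that water:
0.527×0.476×(1−α)×1120 = 171.15
(1−α) = 171.15/280.95 = 0.6092;  α = 0.3908.
Bypass flow = 0.3908×1120 = 437.71 kg/h.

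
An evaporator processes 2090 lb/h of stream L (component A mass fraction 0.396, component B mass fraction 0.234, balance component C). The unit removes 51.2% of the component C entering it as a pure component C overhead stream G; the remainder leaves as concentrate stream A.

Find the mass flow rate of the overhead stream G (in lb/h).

component C entering = 2090×0.370 = 773.3 lb/h; overhead removed = 0.512×773.3 = 395.93 lb/h.

395.9 lb/h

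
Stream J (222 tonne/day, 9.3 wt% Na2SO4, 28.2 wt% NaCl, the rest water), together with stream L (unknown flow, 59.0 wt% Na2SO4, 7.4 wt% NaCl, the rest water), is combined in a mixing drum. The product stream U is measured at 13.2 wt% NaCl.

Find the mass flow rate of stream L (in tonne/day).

574.1 tonne/day

Let L be the unknown flow. Total out = 222 + L.
NaCl balance: 62.604 + 0.074·L = 0.132·(222 + L)
(0.074 − 0.132)·L = 0.132×222 − 62.604 = -33.3
L = -33.3 / -0.058 = 574.14 tonne/day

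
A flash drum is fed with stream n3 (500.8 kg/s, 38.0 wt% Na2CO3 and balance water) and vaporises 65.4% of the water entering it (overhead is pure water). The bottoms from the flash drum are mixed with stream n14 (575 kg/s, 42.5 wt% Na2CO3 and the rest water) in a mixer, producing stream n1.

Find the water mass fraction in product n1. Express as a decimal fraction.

0.502

Vapour removed = 0.654×0.620×500.8 = 203.06 kg/s; concentrate = 297.74 kg/s.
water reaching the mixer = 107.43 (from concentrate) + 575×0.575 = 438.06 kg/s.
Product flow = 297.74 + 575 = 872.74 kg/s; water fraction = 0.502.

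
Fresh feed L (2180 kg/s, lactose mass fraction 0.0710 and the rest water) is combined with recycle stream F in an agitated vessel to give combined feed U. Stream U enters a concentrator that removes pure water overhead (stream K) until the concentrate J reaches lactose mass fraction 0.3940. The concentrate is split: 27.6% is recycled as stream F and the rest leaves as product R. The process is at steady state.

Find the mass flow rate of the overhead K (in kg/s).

Overall lactose balance (none leaves overhead): lactose in fresh feed = lactose in product, i.e. 2180×0.071 = (1−0.276)·J·0.394.
J = 154.78/(0.394×0.724) = 542.6 kg/s.
Recycle F = 0.276×542.6 = 149.76 kg/s.
Combined feed U = 2180 + 149.76 = 2329.8 kg/s.
Overhead K = U − J = 2329.8 − 542.6 = 1787.2 kg/s.

1787 kg/s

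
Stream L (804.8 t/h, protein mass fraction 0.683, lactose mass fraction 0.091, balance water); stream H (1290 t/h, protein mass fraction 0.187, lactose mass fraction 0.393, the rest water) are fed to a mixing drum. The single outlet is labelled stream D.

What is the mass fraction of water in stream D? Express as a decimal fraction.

Total flow out = 804.8 + 1290 = 2094.8 t/h.
water in = 804.8×0.226 + 1290×0.420 = 723.68 t/h.
water mass fraction in D = 723.68/2094.8 = 0.345.

0.345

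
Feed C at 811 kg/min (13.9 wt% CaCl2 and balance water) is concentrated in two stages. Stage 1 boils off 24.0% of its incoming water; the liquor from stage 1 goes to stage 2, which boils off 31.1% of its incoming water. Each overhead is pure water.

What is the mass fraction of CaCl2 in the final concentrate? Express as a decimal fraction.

0.2357

water in feed = 811×0.861 = 698.27 kg/min.
After stage 1: water left = (1−0.240)×698.27 = 530.69; stream total = 643.41 kg/min.
After stage 2: water left = (1−0.311)×530.69 = 365.64; final concentrate = 478.37 kg/min.
CaCl2 fraction = 112.73/478.37 = 0.2357.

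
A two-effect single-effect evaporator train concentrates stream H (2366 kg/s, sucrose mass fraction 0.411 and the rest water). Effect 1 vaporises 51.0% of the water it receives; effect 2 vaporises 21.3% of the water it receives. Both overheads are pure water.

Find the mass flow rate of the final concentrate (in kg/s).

1510 kg/s

water in feed = 2366×0.589 = 1393.6 kg/s.
After stage 1: water left = (1−0.510)×1393.6 = 682.85; stream total = 1655.3 kg/s.
After stage 2: water left = (1−0.213)×682.85 = 537.4; final concentrate = 1509.8 kg/s.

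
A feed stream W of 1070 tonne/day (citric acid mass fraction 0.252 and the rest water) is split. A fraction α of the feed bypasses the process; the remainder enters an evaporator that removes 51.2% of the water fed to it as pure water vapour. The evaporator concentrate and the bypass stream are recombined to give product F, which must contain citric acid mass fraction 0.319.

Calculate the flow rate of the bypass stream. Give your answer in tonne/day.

483.2 tonne/day

All 1070×0.252 = 269.64 tonne/day of citric acid reaches F, so F = 269.64/0.319 = 845.27 tonne/day and vapour = 224.73 tonne/day.
The evaporator receives (1−α)·1070 of feed at 0.748 water and removes 0.512 of that water:
0.512×0.748×(1−α)×1070 = 224.73
(1−α) = 224.73/409.78 = 0.5484;  α = 0.4516.
Bypass flow = 0.4516×1070 = 483.19 tonne/day.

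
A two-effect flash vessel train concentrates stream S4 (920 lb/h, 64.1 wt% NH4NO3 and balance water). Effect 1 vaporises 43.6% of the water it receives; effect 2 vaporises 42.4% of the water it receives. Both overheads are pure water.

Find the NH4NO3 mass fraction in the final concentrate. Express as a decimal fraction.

0.8461

water in feed = 920×0.359 = 330.28 lb/h.
After stage 1: water left = (1−0.436)×330.28 = 186.28; stream total = 776 lb/h.
After stage 2: water left = (1−0.424)×186.28 = 107.3; final concentrate = 697.02 lb/h.
NH4NO3 fraction = 589.72/697.02 = 0.8461.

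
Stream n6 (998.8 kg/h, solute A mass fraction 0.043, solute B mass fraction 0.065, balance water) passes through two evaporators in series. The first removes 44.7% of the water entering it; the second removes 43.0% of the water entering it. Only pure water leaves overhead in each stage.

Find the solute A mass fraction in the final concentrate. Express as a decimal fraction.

water in feed = 998.8×0.892 = 890.93 kg/h.
After stage 1: water left = (1−0.447)×890.93 = 492.68; stream total = 600.55 kg/h.
After stage 2: water left = (1−0.430)×492.68 = 280.83; final concentrate = 388.7 kg/h.
solute A fraction = 42.948/388.7 = 0.110.

0.110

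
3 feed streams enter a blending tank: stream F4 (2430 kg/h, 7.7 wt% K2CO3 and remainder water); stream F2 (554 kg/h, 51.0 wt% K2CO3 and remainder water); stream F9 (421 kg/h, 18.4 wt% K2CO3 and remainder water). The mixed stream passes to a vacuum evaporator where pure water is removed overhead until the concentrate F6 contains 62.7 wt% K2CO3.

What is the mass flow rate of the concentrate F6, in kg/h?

872.6 kg/h

K2CO3 entering = 2430×0.077 + 554×0.510 + 421×0.184 = 547.11 kg/h.
All K2CO3 reports to F6, so F6 = 547.11/0.627 = 872.59 kg/h.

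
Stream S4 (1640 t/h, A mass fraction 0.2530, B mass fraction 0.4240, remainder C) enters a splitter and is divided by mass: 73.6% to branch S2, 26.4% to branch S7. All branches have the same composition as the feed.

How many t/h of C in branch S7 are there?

139.8 t/h

Branch S7 total = 0.264×1640 = 432.96 t/h.
C in S7 = 0.323×432.96 = 139.85 t/h.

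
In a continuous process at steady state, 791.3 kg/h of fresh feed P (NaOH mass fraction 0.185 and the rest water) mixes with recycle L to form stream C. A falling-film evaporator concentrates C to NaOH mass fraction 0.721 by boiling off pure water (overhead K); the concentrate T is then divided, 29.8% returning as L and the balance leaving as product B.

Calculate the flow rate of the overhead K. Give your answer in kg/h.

Overall NaOH balance (none leaves overhead): NaOH in fresh feed = NaOH in product, i.e. 791.3×0.185 = (1−0.298)·T·0.721.
T = 146.39/(0.721×0.702) = 289.23 kg/h.
Recycle L = 0.298×289.23 = 86.19 kg/h.
Combined feed C = 791.3 + 86.19 = 877.49 kg/h.
Overhead K = C − T = 877.49 − 289.23 = 588.26 kg/h.

588.3 kg/h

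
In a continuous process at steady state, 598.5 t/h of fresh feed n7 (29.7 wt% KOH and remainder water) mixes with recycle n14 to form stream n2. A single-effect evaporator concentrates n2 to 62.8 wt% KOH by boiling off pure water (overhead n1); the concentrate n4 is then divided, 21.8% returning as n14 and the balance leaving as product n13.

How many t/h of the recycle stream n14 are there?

Overall KOH balance (none leaves overhead): KOH in fresh feed = KOH in product, i.e. 598.5×0.297 = (1−0.218)·n4·0.628.
n4 = 177.75/(0.628×0.782) = 361.95 t/h.
Recycle n14 = 0.218×361.95 = 78.906 t/h.

78.91 t/h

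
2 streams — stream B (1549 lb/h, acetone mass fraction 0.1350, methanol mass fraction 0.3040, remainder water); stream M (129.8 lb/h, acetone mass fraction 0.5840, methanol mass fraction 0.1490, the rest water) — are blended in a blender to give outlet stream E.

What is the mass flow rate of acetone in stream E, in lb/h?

284.9 lb/h

acetone out = acetone in = 1549×0.135 + 129.8×0.584 = 284.92 lb/h.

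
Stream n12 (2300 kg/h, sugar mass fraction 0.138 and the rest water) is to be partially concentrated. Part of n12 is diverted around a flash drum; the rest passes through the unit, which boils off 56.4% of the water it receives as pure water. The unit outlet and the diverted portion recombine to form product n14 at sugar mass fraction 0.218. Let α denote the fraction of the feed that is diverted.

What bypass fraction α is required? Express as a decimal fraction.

0.245

All 2300×0.138 = 317.4 kg/h of sugar reaches n14, so n14 = 317.4/0.218 = 1456 kg/h and vapour = 844.04 kg/h.
The evaporator receives (1−α)·2300 of feed at 0.862 water and removes 0.564 of that water:
0.564×0.862×(1−α)×2300 = 844.04
(1−α) = 844.04/1118.2 = 0.7548;  α = 0.2452.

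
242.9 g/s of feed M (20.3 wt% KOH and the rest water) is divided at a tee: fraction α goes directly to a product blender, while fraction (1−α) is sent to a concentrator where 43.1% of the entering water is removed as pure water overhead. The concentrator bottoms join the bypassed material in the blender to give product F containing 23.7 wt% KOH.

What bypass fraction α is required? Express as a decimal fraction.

0.582

All 242.9×0.203 = 49.309 g/s of KOH reaches F, so F = 49.309/0.237 = 208.05 g/s and vapour = 34.846 g/s.
The evaporator receives (1−α)·242.9 of feed at 0.797 water and removes 0.431 of that water:
0.431×0.797×(1−α)×242.9 = 34.846
(1−α) = 34.846/83.438 = 0.4176;  α = 0.5824.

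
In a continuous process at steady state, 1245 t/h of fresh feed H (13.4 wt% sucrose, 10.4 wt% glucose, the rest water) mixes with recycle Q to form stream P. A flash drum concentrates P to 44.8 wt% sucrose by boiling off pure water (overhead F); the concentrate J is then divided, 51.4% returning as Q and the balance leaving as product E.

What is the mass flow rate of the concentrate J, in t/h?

766.2 t/h

Overall sucrose balance (none leaves overhead): sucrose in fresh feed = sucrose in product, i.e. 1245×0.134 = (1−0.514)·J·0.448.
J = 166.83/(0.448×0.486) = 766.23 t/h.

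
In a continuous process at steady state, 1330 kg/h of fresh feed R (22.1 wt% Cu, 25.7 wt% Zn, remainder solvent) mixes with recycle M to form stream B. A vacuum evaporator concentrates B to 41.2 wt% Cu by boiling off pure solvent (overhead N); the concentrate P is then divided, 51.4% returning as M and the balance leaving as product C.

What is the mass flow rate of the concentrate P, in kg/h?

Overall Cu balance (none leaves overhead): Cu in fresh feed = Cu in product, i.e. 1330×0.221 = (1−0.514)·P·0.412.
P = 293.93/(0.412×0.486) = 1467.9 kg/h.

1468 kg/h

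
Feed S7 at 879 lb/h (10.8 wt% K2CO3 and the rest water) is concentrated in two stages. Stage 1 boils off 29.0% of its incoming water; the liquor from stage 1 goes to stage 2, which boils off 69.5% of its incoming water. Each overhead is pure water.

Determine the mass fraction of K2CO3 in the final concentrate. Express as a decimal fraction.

0.359

water in feed = 879×0.892 = 784.07 lb/h.
After stage 1: water left = (1−0.290)×784.07 = 556.69; stream total = 651.62 lb/h.
After stage 2: water left = (1−0.695)×556.69 = 169.79; final concentrate = 264.72 lb/h.
K2CO3 fraction = 94.932/264.72 = 0.359.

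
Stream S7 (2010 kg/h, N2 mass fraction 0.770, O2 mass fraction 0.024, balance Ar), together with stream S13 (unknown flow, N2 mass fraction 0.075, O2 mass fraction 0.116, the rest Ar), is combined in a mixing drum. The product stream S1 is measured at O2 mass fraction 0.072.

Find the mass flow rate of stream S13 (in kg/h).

2193 kg/h

Let S13 be the unknown flow. Total out = 2010 + S13.
O2 balance: 48.24 + 0.116·S13 = 0.072·(2010 + S13)
(0.116 − 0.072)·S13 = 0.072×2010 − 48.24 = 96.48
S13 = 96.48 / 0.044 = 2192.7 kg/h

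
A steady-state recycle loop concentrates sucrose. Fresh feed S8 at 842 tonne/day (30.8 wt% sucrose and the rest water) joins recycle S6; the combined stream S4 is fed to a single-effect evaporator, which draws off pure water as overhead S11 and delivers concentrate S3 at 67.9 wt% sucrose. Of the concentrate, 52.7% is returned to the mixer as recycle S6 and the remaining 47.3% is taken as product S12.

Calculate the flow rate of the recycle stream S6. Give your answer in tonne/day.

425.5 tonne/day

Overall sucrose balance (none leaves overhead): sucrose in fresh feed = sucrose in product, i.e. 842×0.308 = (1−0.527)·S3·0.679.
S3 = 259.34/(0.679×0.473) = 807.48 tonne/day.
Recycle S6 = 0.527×807.48 = 425.54 tonne/day.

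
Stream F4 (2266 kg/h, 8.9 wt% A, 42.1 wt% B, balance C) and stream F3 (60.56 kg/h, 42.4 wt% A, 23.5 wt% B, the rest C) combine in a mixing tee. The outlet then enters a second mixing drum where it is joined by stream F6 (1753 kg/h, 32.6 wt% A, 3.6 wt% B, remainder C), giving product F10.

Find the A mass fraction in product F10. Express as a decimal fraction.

0.196

Overall, product flow = 4079.6 kg/h.
A in = 2266×0.089 + 60.56×0.424 + 1753×0.326 = 798.83 kg/h.
A fraction in F10 = 0.196.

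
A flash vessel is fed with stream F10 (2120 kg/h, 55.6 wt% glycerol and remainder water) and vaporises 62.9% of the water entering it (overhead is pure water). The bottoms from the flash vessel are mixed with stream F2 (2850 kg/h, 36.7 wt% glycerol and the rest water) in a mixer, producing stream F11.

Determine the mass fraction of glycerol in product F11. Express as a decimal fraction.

0.5082

Vapour removed = 0.629×0.444×2120 = 592.07 kg/h; concentrate = 1527.9 kg/h.
glycerol reaching the mixer = 1178.7 (from concentrate) + 2850×0.367 = 2224.7 kg/h.
Product flow = 1527.9 + 2850 = 4377.9 kg/h; glycerol fraction = 0.5082.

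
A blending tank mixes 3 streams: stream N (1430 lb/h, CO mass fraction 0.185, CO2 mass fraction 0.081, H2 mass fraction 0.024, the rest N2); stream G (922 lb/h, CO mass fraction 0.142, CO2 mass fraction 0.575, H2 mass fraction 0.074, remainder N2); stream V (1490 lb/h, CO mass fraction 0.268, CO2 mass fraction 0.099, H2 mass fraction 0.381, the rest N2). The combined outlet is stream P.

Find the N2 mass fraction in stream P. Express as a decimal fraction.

Total flow out = 1430 + 922 + 1490 = 3842 lb/h.
N2 in = 1430×0.710 + 922×0.209 + 1490×0.252 = 1583.5 lb/h.
N2 mass fraction in P = 1583.5/3842 = 0.412.

0.412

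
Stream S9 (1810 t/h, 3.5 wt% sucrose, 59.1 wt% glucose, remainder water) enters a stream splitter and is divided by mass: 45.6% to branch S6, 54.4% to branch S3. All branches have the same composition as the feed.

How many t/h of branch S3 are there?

Branch S3 flow = 0.544×1810 = 984.64 t/h.

984.6 t/h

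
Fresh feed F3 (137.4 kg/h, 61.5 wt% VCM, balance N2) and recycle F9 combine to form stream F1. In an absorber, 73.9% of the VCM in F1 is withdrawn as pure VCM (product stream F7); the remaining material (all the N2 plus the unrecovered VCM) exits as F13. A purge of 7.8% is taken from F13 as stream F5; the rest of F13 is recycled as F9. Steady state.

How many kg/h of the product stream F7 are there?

82.24 kg/h

VCM in F1: m_A = 137.4×0.615 + (1−0.078)·(1−0.739)·m_A, so m_A = 84.501/0.7594 = 111.28 kg/h.
Product F7 = 0.739×111.28 = 82.236 kg/h.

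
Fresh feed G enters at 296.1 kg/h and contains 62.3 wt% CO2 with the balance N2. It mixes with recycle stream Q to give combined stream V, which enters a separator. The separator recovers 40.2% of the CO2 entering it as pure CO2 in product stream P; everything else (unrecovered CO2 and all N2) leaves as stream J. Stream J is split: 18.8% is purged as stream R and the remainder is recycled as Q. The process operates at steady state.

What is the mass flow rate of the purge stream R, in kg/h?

151.9 kg/h

N2 enters only via G and leaves only via the purge: 296.1×0.377 = 0.188×(N2 in J), and the separator passes all N2, so N2 in V = N2 in J = 593.78 kg/h.
CO2 in V: m_A = 296.1×0.623 + (1−0.188)·(1−0.402)·m_A, so m_A = 184.47/0.5144 = 358.6 kg/h.
J = (1−0.402)×358.6 + 593.78 = 808.22 kg/h.
Purge R = 0.188×808.22 = 151.94 kg/h.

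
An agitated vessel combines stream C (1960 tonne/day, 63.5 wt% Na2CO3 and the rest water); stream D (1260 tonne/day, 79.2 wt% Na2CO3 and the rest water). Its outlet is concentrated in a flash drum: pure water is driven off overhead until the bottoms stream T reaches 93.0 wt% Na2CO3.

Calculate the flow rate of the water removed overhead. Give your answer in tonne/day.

808.7 tonne/day

Na2CO3 entering = 1960×0.635 + 1260×0.792 = 2242.5 tonne/day.
All Na2CO3 reports to T, so T = 2242.5/0.930 = 2411.3 tonne/day.
Total feed = 3220 tonne/day; overhead = 3220 − 2411.3 = 808.69 tonne/day.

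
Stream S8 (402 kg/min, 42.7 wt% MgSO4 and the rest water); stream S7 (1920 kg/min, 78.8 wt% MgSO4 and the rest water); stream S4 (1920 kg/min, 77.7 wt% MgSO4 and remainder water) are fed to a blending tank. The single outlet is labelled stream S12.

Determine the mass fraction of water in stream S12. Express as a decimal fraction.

Total flow out = 402 + 1920 + 1920 = 4242 kg/min.
water in = 402×0.573 + 1920×0.212 + 1920×0.223 = 1065.5 kg/min.
water mass fraction in S12 = 1065.5/4242 = 0.251.

0.251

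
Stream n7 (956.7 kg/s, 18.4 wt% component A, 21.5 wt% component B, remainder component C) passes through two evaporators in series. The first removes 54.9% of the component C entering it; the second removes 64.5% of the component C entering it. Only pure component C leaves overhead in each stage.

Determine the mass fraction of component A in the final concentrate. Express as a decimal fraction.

component C in feed = 956.7×0.601 = 574.98 kg/s.
After stage 1: component C left = (1−0.549)×574.98 = 259.31; stream total = 641.04 kg/s.
After stage 2: component C left = (1−0.645)×259.31 = 92.057; final concentrate = 473.78 kg/s.
component A fraction = 176.03/473.78 = 0.3715.

0.3715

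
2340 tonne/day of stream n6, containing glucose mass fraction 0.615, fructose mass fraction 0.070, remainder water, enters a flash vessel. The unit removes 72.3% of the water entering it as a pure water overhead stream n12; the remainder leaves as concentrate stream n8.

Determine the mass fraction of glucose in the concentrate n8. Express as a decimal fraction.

0.796

glucose is not removed: 2340×0.615 = 1439.1 tonne/day of glucose enters n8.
water entering = 2340×0.315 = 737.1 tonne/day; overhead removed = 0.723×737.1 = 532.92 tonne/day.
Concentrate = 2340 − 532.92 = 1807.1 tonne/day.
Mass fraction = 1439.1/1807.1 = 0.796.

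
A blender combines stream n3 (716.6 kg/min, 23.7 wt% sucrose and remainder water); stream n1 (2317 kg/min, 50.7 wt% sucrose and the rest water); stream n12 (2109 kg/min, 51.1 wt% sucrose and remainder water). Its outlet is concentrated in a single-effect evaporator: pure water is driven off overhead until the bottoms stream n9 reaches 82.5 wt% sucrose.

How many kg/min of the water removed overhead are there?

sucrose entering = 716.6×0.237 + 2317×0.507 + 2109×0.511 = 2422.3 kg/min.
All sucrose reports to n9, so n9 = 2422.3/0.825 = 2936.1 kg/min.
Total feed = 5142.6 kg/min; overhead = 5142.6 − 2936.1 = 2206.5 kg/min.

2207 kg/min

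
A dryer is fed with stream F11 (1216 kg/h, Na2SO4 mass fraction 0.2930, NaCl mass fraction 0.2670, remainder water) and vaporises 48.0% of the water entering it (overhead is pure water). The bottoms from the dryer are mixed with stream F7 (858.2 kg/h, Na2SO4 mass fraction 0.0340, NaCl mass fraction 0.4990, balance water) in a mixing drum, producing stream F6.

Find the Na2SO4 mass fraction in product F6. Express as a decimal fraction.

0.2121

Vapour removed = 0.480×0.440×1216 = 256.82 kg/h; concentrate = 959.18 kg/h.
Na2SO4 reaching the mixer = 356.29 (from concentrate) + 858.2×0.034 = 385.47 kg/h.
Product flow = 959.18 + 858.2 = 1817.4 kg/h; Na2SO4 fraction = 0.2121.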